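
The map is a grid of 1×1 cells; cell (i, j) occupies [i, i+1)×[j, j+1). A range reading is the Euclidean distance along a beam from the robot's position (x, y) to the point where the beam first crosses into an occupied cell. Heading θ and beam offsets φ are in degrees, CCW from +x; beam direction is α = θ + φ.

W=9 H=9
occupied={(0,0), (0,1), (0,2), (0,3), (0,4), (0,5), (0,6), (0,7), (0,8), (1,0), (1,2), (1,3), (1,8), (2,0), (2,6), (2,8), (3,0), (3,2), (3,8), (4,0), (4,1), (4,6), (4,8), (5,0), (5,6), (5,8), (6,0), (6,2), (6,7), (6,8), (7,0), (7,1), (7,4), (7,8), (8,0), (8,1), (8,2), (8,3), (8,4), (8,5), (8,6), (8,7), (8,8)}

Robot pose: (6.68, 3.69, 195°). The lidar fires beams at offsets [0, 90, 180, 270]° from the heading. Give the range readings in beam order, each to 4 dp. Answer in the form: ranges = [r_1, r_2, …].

beam 1: φ=0°, α=195°
  direction (-0.9659, -0.2588); cell (6,3); t to first gridline: x 0.7040, y 2.6660 (then +1.0353 / +3.8637)
    (5,3) via x @ 0.7040
    (4,3) via x @ 1.7393
    (4,2) via y @ 2.6660
    (3,2) via x @ 2.7745  # hit
  → r_1 = 2.7745
beam 2: φ=90°, α=285°
  direction (0.2588, -0.9659); cell (6,3); t to first gridline: x 1.2364, y 0.7143 (then +3.8637 / +1.0353)
    (6,2) via y @ 0.7143  # hit
  → r_2 = 0.7143
beam 3: φ=180°, α=15°
  direction (0.9659, 0.2588); cell (6,3); t to first gridline: x 0.3313, y 1.1977 (then +1.0353 / +3.8637)
    (7,3) via x @ 0.3313
    (7,4) via y @ 1.1977  # hit
  → r_3 = 1.1977
beam 4: φ=270°, α=105°
  direction (-0.2588, 0.9659); cell (6,3); t to first gridline: x 2.6273, y 0.3209 (then +3.8637 / +1.0353)
    (6,4) via y @ 0.3209
    (6,5) via y @ 1.3562
    (6,6) via y @ 2.3915
    (5,6) via x @ 2.6273  # hit
  → r_4 = 2.6273

ranges = [2.7745, 0.7143, 1.1977, 2.6273]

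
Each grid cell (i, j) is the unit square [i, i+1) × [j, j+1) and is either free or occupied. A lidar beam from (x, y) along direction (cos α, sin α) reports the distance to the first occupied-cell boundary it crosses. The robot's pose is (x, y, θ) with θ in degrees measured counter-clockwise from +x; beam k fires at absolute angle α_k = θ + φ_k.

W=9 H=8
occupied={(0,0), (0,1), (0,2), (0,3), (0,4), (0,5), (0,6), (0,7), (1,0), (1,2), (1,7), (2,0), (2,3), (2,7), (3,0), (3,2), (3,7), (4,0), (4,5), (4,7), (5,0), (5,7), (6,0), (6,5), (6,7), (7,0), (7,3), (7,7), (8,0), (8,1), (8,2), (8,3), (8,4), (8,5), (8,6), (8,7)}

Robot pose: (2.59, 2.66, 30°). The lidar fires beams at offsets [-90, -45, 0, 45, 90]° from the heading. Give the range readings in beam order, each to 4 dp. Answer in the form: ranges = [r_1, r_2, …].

ranges = [1.9168, 0.4245, 0.4734, 0.3520, 0.3926]

beam 1: φ=-90°, α=300°
  d=(0.5000,-0.8660)  start (2,2)  tX=0.8200 tY=0.7621  stride 1/|dx|=2.0000 1/|dy|=1.1547
    cross y-line → (2,1), t=0.7621
    cross x-line → (3,1), t=0.8200
    cross y-line → (3,0), t=1.9168 (wall)
  → r_1 = 1.9168
beam 2: φ=-45°, α=345°
  d=(0.9659,-0.2588)  start (2,2)  tX=0.4245 tY=2.5500  stride 1/|dx|=1.0353 1/|dy|=3.8637
    cross x-line → (3,2), t=0.4245 (wall)
  → r_2 = 0.4245
beam 3: φ=0°, α=30°
  d=(0.8660,0.5000)  start (2,2)  tX=0.4734 tY=0.6800  stride 1/|dx|=1.1547 1/|dy|=2.0000
    cross x-line → (3,2), t=0.4734 (wall)
  → r_3 = 0.4734
beam 4: φ=45°, α=75°
  d=(0.2588,0.9659)  start (2,2)  tX=1.5841 tY=0.3520  stride 1/|dx|=3.8637 1/|dy|=1.0353
    cross y-line → (2,3), t=0.3520 (wall)
  → r_4 = 0.3520
beam 5: φ=90°, α=120°
  d=(-0.5000,0.8660)  start (2,2)  tX=1.1800 tY=0.3926  stride 1/|dx|=2.0000 1/|dy|=1.1547
    cross y-line → (2,3), t=0.3926 (wall)
  → r_5 = 0.3926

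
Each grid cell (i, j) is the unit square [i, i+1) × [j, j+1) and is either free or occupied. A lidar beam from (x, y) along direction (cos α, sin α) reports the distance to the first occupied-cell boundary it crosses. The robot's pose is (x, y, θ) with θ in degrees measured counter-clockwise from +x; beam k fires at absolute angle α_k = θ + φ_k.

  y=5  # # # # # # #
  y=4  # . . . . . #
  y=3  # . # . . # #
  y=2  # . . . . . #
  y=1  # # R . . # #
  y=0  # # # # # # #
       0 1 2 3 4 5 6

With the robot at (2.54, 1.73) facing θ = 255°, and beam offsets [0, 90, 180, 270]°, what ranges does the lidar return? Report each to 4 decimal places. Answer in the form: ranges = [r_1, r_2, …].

beam 1: φ=0°, α=255°
  dir = (cos 255°, sin 255°) = (-0.2588, -0.9659); from cell (2,1)
  next x-line at t=2.0864, next y-line at t=0.7558; Δt_x=3.8637, Δt_y=1.0353
    y: enter (2,0) at t=0.7558 ← occupied
  → r_1 = 0.7558
beam 2: φ=90°, α=345°
  dir = (cos 345°, sin 345°) = (0.9659, -0.2588); from cell (2,1)
  next x-line at t=0.4762, next y-line at t=2.8205; Δt_x=1.0353, Δt_y=3.8637
    x: enter (3,1) at t=0.4762
    x: enter (4,1) at t=1.5115
    x: enter (5,1) at t=2.5468 ← occupied
  → r_2 = 2.5468
beam 3: φ=180°, α=75°
  dir = (cos 75°, sin 75°) = (0.2588, 0.9659); from cell (2,1)
  next x-line at t=1.7773, next y-line at t=0.2795; Δt_x=3.8637, Δt_y=1.0353
    y: enter (2,2) at t=0.2795
    y: enter (2,3) at t=1.3148 ← occupied
  → r_3 = 1.3148
beam 4: φ=270°, α=165°
  dir = (cos 165°, sin 165°) = (-0.9659, 0.2588); from cell (2,1)
  next x-line at t=0.5590, next y-line at t=1.0432; Δt_x=1.0353, Δt_y=3.8637
    x: enter (1,1) at t=0.5590 ← occupied
  → r_4 = 0.5590

ranges = [0.7558, 2.5468, 1.3148, 0.5590]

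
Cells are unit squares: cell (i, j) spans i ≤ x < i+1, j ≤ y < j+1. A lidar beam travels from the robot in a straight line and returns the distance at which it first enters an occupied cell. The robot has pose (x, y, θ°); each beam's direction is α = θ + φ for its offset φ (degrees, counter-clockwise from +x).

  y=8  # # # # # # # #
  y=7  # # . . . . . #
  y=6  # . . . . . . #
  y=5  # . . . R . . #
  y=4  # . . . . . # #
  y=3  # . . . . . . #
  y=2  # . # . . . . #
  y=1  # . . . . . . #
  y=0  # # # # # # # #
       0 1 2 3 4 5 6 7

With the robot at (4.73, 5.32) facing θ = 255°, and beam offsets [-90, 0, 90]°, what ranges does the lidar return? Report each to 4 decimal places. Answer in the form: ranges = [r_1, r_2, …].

beam 1: φ=-90°, α=165°
  direction (-0.9659, 0.2588); cell (4,5); t to first gridline: x 0.7558, y 2.6273 (then +1.0353 / +3.8637)
    (3,5) via x @ 0.7558
    (2,5) via x @ 1.7910
    (2,6) via y @ 2.6273
    (1,6) via x @ 2.8263
    (0,6) via x @ 3.8616  # hit
  → r_1 = 3.8616
beam 2: φ=0°, α=255°
  direction (-0.2588, -0.9659); cell (4,5); t to first gridline: x 2.8205, y 0.3313 (then +3.8637 / +1.0353)
    (4,4) via y @ 0.3313
    (4,3) via y @ 1.3666
    (4,2) via y @ 2.4018
    (3,2) via x @ 2.8205
    (3,1) via y @ 3.4371
    (3,0) via y @ 4.4724  # hit
  → r_2 = 4.4724
beam 3: φ=90°, α=345°
  direction (0.9659, -0.2588); cell (4,5); t to first gridline: x 0.2795, y 1.2364 (then +1.0353 / +3.8637)
    (5,5) via x @ 0.2795
    (5,4) via y @ 1.2364
    (6,4) via x @ 1.3148  # hit
  → r_3 = 1.3148

ranges = [3.8616, 4.4724, 1.3148]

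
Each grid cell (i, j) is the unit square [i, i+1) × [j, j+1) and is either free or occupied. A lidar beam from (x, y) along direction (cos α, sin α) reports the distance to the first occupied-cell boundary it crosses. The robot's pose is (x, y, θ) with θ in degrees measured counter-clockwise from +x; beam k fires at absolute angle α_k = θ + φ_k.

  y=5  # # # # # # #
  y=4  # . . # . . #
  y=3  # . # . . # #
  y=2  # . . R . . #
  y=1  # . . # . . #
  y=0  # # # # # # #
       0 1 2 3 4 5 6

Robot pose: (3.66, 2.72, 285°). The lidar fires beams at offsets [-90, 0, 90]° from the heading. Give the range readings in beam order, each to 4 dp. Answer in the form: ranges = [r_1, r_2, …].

beam 1: φ=-90°, α=195°
  d=(-0.9659,-0.2588)  start (3,2)  tX=0.6833 tY=2.7819  stride 1/|dx|=1.0353 1/|dy|=3.8637
    cross x-line → (2,2), t=0.6833
    cross x-line → (1,2), t=1.7186
    cross x-line → (0,2), t=2.7538 (wall)
  → r_1 = 2.7538
beam 2: φ=0°, α=285°
  d=(0.2588,-0.9659)  start (3,2)  tX=1.3137 tY=0.7454  stride 1/|dx|=3.8637 1/|dy|=1.0353
    cross y-line → (3,1), t=0.7454 (wall)
  → r_2 = 0.7454
beam 3: φ=90°, α=15°
  d=(0.9659,0.2588)  start (3,2)  tX=0.3520 tY=1.0818  stride 1/|dx|=1.0353 1/|dy|=3.8637
    cross x-line → (4,2), t=0.3520
    cross y-line → (4,3), t=1.0818
    cross x-line → (5,3), t=1.3873 (wall)
  → r_3 = 1.3873

ranges = [2.7538, 0.7454, 1.3873]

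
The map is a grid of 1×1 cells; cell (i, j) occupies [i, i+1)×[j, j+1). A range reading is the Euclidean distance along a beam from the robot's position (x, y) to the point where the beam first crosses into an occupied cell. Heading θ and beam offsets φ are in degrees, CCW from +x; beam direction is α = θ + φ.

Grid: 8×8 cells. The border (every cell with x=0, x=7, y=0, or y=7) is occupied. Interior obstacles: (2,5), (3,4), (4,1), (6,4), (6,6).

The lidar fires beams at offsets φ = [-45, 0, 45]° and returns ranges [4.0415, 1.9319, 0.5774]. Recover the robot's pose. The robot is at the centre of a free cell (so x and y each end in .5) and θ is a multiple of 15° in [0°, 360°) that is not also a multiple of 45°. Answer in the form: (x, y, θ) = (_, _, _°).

Enumerate (i+0.5, j+0.5, θ) over the 31 free cells and 16 admissible headings. For each, cast all 3 beams and compare to the given ranges.
  (4.5, 3.5, 210°): beam 1 = 3.6235 ≠ 4.0415 ✗
  (5.5, 4.5, 165°): beam 1 = 2.8868 ≠ 4.0415 ✗
  (5.5, 2.5, 255°): beam 1 = 1.0000 ≠ 4.0415 ✗
  (3.5, 2.5, 165°): beam 1 = 2.8868 ≠ 4.0415 ✗
  (2.5, 1.5, 120°): beam 1 = 2.5882 ≠ 4.0415 ✗
  …
  (2.5, 6.5, 15°): r_1=4.0415, r_2=1.9319, r_3=0.5774 — all match ✓
Unique over the lattice → pose = (2.5, 6.5, 15°).

(x, y, θ) = (2.5, 6.5, 15°)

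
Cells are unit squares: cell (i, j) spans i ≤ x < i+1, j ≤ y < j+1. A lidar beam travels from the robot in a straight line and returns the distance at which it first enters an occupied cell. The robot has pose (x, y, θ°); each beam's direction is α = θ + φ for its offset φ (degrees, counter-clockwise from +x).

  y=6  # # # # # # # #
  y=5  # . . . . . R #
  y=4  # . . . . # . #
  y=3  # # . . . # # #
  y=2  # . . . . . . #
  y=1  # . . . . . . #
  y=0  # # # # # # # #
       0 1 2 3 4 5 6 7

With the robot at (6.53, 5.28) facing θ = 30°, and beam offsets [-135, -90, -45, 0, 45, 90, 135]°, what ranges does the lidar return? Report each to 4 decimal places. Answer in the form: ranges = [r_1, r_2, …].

beam 1: φ=-135°, α=255°
  direction (-0.2588, -0.9659); cell (6,5); t to first gridline: x 2.0478, y 0.2899 (then +3.8637 / +1.0353)
    (6,4) via y @ 0.2899
    (6,3) via y @ 1.3252  # hit
  → r_1 = 1.3252
beam 2: φ=-90°, α=300°
  direction (0.5000, -0.8660); cell (6,5); t to first gridline: x 0.9400, y 0.3233 (then +2.0000 / +1.1547)
    (6,4) via y @ 0.3233
    (7,4) via x @ 0.9400  # hit
  → r_2 = 0.9400
beam 3: φ=-45°, α=345°
  direction (0.9659, -0.2588); cell (6,5); t to first gridline: x 0.4866, y 1.0818 (then +1.0353 / +3.8637)
    (7,5) via x @ 0.4866  # hit
  → r_3 = 0.4866
beam 4: φ=0°, α=30°
  direction (0.8660, 0.5000); cell (6,5); t to first gridline: x 0.5427, y 1.4400 (then +1.1547 / +2.0000)
    (7,5) via x @ 0.5427  # hit
  → r_4 = 0.5427
beam 5: φ=45°, α=75°
  direction (0.2588, 0.9659); cell (6,5); t to first gridline: x 1.8159, y 0.7454 (then +3.8637 / +1.0353)
    (6,6) via y @ 0.7454  # hit
  → r_5 = 0.7454
beam 6: φ=90°, α=120°
  direction (-0.5000, 0.8660); cell (6,5); t to first gridline: x 1.0600, y 0.8314 (then +2.0000 / +1.1547)
    (6,6) via y @ 0.8314  # hit
  → r_6 = 0.8314
beam 7: φ=135°, α=165°
  direction (-0.9659, 0.2588); cell (6,5); t to first gridline: x 0.5487, y 2.7819 (then +1.0353 / +3.8637)
    (5,5) via x @ 0.5487
    (4,5) via x @ 1.5840
    (3,5) via x @ 2.6192
    (3,6) via y @ 2.7819  # hit
  → r_7 = 2.7819

ranges = [1.3252, 0.9400, 0.4866, 0.5427, 0.7454, 0.8314, 2.7819]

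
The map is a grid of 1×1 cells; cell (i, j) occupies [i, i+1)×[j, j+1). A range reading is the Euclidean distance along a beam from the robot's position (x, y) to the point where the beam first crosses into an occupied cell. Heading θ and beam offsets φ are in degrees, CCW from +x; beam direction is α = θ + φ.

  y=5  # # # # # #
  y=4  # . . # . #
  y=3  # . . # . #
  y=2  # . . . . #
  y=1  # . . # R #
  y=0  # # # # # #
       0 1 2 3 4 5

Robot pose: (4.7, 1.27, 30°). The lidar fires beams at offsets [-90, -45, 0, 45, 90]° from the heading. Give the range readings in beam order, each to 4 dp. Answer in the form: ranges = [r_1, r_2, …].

beam 1: φ=-90°, α=300°
  direction (0.5000, -0.8660); cell (4,1); t to first gridline: x 0.6000, y 0.3118 (then +2.0000 / +1.1547)
    (4,0) via y @ 0.3118  # hit
  → r_1 = 0.3118
beam 2: φ=-45°, α=345°
  direction (0.9659, -0.2588); cell (4,1); t to first gridline: x 0.3106, y 1.0432 (then +1.0353 / +3.8637)
    (5,1) via x @ 0.3106  # hit
  → r_2 = 0.3106
beam 3: φ=0°, α=30°
  direction (0.8660, 0.5000); cell (4,1); t to first gridline: x 0.3464, y 1.4600 (then +1.1547 / +2.0000)
    (5,1) via x @ 0.3464  # hit
  → r_3 = 0.3464
beam 4: φ=45°, α=75°
  direction (0.2588, 0.9659); cell (4,1); t to first gridline: x 1.1591, y 0.7558 (then +3.8637 / +1.0353)
    (4,2) via y @ 0.7558
    (5,2) via x @ 1.1591  # hit
  → r_4 = 1.1591
beam 5: φ=90°, α=120°
  direction (-0.5000, 0.8660); cell (4,1); t to first gridline: x 1.4000, y 0.8429 (then +2.0000 / +1.1547)
    (4,2) via y @ 0.8429
    (3,2) via x @ 1.4000
    (3,3) via y @ 1.9976  # hit
  → r_5 = 1.9976

ranges = [0.3118, 0.3106, 0.3464, 1.1591, 1.9976]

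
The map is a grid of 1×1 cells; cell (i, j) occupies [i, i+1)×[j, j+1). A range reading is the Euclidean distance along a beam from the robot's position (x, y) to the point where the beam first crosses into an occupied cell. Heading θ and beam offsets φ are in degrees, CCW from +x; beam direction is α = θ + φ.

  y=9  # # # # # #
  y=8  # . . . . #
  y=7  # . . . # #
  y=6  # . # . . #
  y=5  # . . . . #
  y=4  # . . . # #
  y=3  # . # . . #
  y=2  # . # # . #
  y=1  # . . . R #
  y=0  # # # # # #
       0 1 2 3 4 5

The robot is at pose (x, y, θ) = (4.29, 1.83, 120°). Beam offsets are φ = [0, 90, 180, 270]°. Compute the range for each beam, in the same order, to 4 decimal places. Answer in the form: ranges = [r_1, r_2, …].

ranges = [0.5800, 1.6600, 0.9584, 0.8198]

beam 1: φ=0°, α=120°
  dir = (cos 120°, sin 120°) = (-0.5000, 0.8660); from cell (4,1)
  next x-line at t=0.5800, next y-line at t=0.1963; Δt_x=2.0000, Δt_y=1.1547
    y: enter (4,2) at t=0.1963
    x: enter (3,2) at t=0.5800 ← occupied
  → r_1 = 0.5800
beam 2: φ=90°, α=210°
  dir = (cos 210°, sin 210°) = (-0.8660, -0.5000); from cell (4,1)
  next x-line at t=0.3349, next y-line at t=1.6600; Δt_x=1.1547, Δt_y=2.0000
    x: enter (3,1) at t=0.3349
    x: enter (2,1) at t=1.4896
    y: enter (2,0) at t=1.6600 ← occupied
  → r_2 = 1.6600
beam 3: φ=180°, α=300°
  dir = (cos 300°, sin 300°) = (0.5000, -0.8660); from cell (4,1)
  next x-line at t=1.4200, next y-line at t=0.9584; Δt_x=2.0000, Δt_y=1.1547
    y: enter (4,0) at t=0.9584 ← occupied
  → r_3 = 0.9584
beam 4: φ=270°, α=30°
  dir = (cos 30°, sin 30°) = (0.8660, 0.5000); from cell (4,1)
  next x-line at t=0.8198, next y-line at t=0.3400; Δt_x=1.1547, Δt_y=2.0000
    y: enter (4,2) at t=0.3400
    x: enter (5,2) at t=0.8198 ← occupied
  → r_4 = 0.8198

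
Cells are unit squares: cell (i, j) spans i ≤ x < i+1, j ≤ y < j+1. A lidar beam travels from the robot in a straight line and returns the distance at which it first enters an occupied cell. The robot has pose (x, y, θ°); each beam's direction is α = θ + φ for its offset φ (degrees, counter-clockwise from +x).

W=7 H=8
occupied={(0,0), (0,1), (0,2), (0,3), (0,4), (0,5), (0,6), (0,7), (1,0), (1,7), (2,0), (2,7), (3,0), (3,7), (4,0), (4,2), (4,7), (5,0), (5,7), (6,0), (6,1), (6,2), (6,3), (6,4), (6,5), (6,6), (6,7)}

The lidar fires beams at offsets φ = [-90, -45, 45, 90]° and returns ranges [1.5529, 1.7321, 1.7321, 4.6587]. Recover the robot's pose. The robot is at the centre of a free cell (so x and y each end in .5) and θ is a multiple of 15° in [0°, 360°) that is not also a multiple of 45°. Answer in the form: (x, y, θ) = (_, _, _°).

Candidates: 29 free-cell centres × 16 headings = 464 poses. Raycast each; keep the one whose scan matches to 4 dp.
  (2.5, 6.5, 120°): beam 1 = 1.0000 ≠ 1.5529 ✗
  (3.5, 3.5, 105°): beam 1 = 2.5882 ≠ 1.5529 ✗
  (1.5, 2.5, 195°): beam 1 = 1.9319 ≠ 1.5529 ✗
  (3.5, 2.5, 150°): beam 1 = 5.0000 ≠ 1.5529 ✗
  (4.5, 3.5, 255°): beam 1 = 3.6235 ≠ 1.5529 ✗
  …
  (2.5, 5.5, 165°): r_1=1.5529, r_2=1.7321, r_3=1.7321, r_4=4.6587 — all match ✓
No second candidate reproduces the full scan.

(x, y, θ) = (2.5, 5.5, 165°)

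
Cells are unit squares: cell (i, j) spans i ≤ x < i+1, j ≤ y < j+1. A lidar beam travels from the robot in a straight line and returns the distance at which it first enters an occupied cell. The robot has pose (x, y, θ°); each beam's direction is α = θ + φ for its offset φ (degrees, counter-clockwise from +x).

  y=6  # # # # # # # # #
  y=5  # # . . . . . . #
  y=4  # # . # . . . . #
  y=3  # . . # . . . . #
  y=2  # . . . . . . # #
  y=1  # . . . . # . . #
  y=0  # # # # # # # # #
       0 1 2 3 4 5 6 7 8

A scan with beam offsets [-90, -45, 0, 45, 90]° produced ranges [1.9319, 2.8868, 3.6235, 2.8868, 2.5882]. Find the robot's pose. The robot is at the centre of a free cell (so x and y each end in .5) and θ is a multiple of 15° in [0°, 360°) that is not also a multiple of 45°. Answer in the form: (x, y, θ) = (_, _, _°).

(x, y, θ) = (4.5, 3.5, 15°)

The pose lattice has 29·16 = 464 candidates. Test each by forward raycasting.
  (4.5, 3.5, 330°): beam 1 = 2.8868 ≠ 1.9319 ✗
  (2.5, 3.5, 300°): beam 1 = 1.7321 ≠ 1.9319 ✗
  (6.5, 5.5, 150°): beam 1 = 0.5774 ≠ 1.9319 ✗
  (2.5, 1.5, 345°): beam 1 = 0.5176 ≠ 1.9319 ✗
  …
  (4.5, 3.5, 15°): r_1=1.9319, r_2=2.8868, r_3=3.6235, r_4=2.8868, r_5=2.5882 — all match ✓
No second candidate reproduces the full scan.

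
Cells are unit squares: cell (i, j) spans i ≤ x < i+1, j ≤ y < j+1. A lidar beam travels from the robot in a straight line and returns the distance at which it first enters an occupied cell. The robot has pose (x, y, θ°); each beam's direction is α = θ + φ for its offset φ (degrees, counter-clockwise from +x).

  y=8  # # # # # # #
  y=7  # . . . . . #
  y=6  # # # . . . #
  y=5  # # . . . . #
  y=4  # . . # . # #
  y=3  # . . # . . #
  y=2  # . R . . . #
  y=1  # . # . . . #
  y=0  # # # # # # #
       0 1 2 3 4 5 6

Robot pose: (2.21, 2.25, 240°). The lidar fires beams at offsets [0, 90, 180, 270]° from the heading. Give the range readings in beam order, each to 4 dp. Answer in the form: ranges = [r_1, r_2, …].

ranges = [0.2887, 0.5000, 1.5800, 1.3972]

beam 1: φ=0°, α=240°
  direction (-0.5000, -0.8660); cell (2,2); t to first gridline: x 0.4200, y 0.2887 (then +2.0000 / +1.1547)
    (2,1) via y @ 0.2887  # hit
  → r_1 = 0.2887
beam 2: φ=90°, α=330°
  direction (0.8660, -0.5000); cell (2,2); t to first gridline: x 0.9122, y 0.5000 (then +1.1547 / +2.0000)
    (2,1) via y @ 0.5000  # hit
  → r_2 = 0.5000
beam 3: φ=180°, α=60°
  direction (0.5000, 0.8660); cell (2,2); t to first gridline: x 1.5800, y 0.8660 (then +2.0000 / +1.1547)
    (2,3) via y @ 0.8660
    (3,3) via x @ 1.5800  # hit
  → r_3 = 1.5800
beam 4: φ=270°, α=150°
  direction (-0.8660, 0.5000); cell (2,2); t to first gridline: x 0.2425, y 1.5000 (then +1.1547 / +2.0000)
    (1,2) via x @ 0.2425
    (0,2) via x @ 1.3972  # hit
  → r_4 = 1.3972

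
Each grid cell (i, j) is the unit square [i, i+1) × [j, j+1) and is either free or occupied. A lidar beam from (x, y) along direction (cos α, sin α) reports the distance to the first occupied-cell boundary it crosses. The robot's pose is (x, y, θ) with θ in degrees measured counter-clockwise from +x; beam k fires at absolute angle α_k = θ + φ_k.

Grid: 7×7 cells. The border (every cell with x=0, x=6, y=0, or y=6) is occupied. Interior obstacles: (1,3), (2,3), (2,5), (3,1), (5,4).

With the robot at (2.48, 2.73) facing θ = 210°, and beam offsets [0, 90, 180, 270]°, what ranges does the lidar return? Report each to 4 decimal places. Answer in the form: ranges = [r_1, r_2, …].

beam 1: φ=0°, α=210°
  cosα=-0.8660 sinα=-0.5000 | (2,2) | tMaxX 0.5543 tMaxY 1.4600 | tΔX 1.1547 tΔY 2.0000
    t=0.5543 [x] (1,2)
    t=1.4600 [y] (1,1)
    t=1.7090 [x] (0,1) — stop
  → r_1 = 1.7090
beam 2: φ=90°, α=300°
  cosα=0.5000 sinα=-0.8660 | (2,2) | tMaxX 1.0400 tMaxY 0.8429 | tΔX 2.0000 tΔY 1.1547
    t=0.8429 [y] (2,1)
    t=1.0400 [x] (3,1) — stop
  → r_2 = 1.0400
beam 3: φ=180°, α=30°
  cosα=0.8660 sinα=0.5000 | (2,2) | tMaxX 0.6004 tMaxY 0.5400 | tΔX 1.1547 tΔY 2.0000
    t=0.5400 [y] (2,3) — stop
  → r_3 = 0.5400
beam 4: φ=270°, α=120°
  cosα=-0.5000 sinα=0.8660 | (2,2) | tMaxX 0.9600 tMaxY 0.3118 | tΔX 2.0000 tΔY 1.1547
    t=0.3118 [y] (2,3) — stop
  → r_4 = 0.3118

ranges = [1.7090, 1.0400, 0.5400, 0.3118]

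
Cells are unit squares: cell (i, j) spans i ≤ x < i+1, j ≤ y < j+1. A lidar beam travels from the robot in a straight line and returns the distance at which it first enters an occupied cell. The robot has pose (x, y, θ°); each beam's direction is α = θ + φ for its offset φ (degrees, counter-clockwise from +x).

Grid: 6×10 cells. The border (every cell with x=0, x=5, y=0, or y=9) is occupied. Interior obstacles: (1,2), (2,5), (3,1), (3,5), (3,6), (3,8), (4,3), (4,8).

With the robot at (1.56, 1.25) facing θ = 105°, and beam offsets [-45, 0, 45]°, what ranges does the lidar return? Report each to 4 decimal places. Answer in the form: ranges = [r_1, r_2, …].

ranges = [0.8660, 0.7765, 0.6466]

beam 1: φ=-45°, α=60°
  cosα=0.5000 sinα=0.8660 | (1,1) | tMaxX 0.8800 tMaxY 0.8660 | tΔX 2.0000 tΔY 1.1547
    t=0.8660 [y] (1,2) — stop
  → r_1 = 0.8660
beam 2: φ=0°, α=105°
  cosα=-0.2588 sinα=0.9659 | (1,1) | tMaxX 2.1637 tMaxY 0.7765 | tΔX 3.8637 tΔY 1.0353
    t=0.7765 [y] (1,2) — stop
  → r_2 = 0.7765
beam 3: φ=45°, α=150°
  cosα=-0.8660 sinα=0.5000 | (1,1) | tMaxX 0.6466 tMaxY 1.5000 | tΔX 1.1547 tΔY 2.0000
    t=0.6466 [x] (0,1) — stop
  → r_3 = 0.6466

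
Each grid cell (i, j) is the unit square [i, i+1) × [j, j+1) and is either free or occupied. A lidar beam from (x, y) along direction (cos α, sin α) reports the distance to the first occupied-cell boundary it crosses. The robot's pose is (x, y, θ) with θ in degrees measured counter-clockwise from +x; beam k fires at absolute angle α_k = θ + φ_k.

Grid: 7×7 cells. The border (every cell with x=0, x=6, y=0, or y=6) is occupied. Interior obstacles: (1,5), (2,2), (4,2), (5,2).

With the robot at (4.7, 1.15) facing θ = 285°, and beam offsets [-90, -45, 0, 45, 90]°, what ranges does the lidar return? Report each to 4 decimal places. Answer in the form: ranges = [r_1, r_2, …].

beam 1: φ=-90°, α=195°
  dir = (cos 195°, sin 195°) = (-0.9659, -0.2588); from cell (4,1)
  next x-line at t=0.7247, next y-line at t=0.5796; Δt_x=1.0353, Δt_y=3.8637
    y: enter (4,0) at t=0.5796 ← occupied
  → r_1 = 0.5796
beam 2: φ=-45°, α=240°
  dir = (cos 240°, sin 240°) = (-0.5000, -0.8660); from cell (4,1)
  next x-line at t=1.4000, next y-line at t=0.1732; Δt_x=2.0000, Δt_y=1.1547
    y: enter (4,0) at t=0.1732 ← occupied
  → r_2 = 0.1732
beam 3: φ=0°, α=285°
  dir = (cos 285°, sin 285°) = (0.2588, -0.9659); from cell (4,1)
  next x-line at t=1.1591, next y-line at t=0.1553; Δt_x=3.8637, Δt_y=1.0353
    y: enter (4,0) at t=0.1553 ← occupied
  → r_3 = 0.1553
beam 4: φ=45°, α=330°
  dir = (cos 330°, sin 330°) = (0.8660, -0.5000); from cell (4,1)
  next x-line at t=0.3464, next y-line at t=0.3000; Δt_x=1.1547, Δt_y=2.0000
    y: enter (4,0) at t=0.3000 ← occupied
  → r_4 = 0.3000
beam 5: φ=90°, α=15°
  dir = (cos 15°, sin 15°) = (0.9659, 0.2588); from cell (4,1)
  next x-line at t=0.3106, next y-line at t=3.2841; Δt_x=1.0353, Δt_y=3.8637
    x: enter (5,1) at t=0.3106
    x: enter (6,1) at t=1.3459 ← occupied
  → r_5 = 1.3459

ranges = [0.5796, 0.1732, 0.1553, 0.3000, 1.3459]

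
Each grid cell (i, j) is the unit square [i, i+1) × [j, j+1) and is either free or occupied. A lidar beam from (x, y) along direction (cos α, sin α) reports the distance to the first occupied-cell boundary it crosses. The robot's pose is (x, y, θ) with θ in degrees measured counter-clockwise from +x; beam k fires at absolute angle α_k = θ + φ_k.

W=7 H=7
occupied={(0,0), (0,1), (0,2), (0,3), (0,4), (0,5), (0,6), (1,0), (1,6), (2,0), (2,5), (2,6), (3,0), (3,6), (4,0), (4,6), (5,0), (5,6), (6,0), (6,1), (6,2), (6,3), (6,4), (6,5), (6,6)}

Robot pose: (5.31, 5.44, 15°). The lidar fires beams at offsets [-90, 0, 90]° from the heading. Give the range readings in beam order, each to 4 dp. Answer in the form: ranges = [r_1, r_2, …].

ranges = [2.6660, 0.7143, 0.5798]

beam 1: φ=-90°, α=285°
  d=(0.2588,-0.9659)  start (5,5)  tX=2.6660 tY=0.4555  stride 1/|dx|=3.8637 1/|dy|=1.0353
    cross y-line → (5,4), t=0.4555
    cross y-line → (5,3), t=1.4908
    cross y-line → (5,2), t=2.5261
    cross x-line → (6,2), t=2.6660 (wall)
  → r_1 = 2.6660
beam 2: φ=0°, α=15°
  d=(0.9659,0.2588)  start (5,5)  tX=0.7143 tY=2.1637  stride 1/|dx|=1.0353 1/|dy|=3.8637
    cross x-line → (6,5), t=0.7143 (wall)
  → r_2 = 0.7143
beam 3: φ=90°, α=105°
  d=(-0.2588,0.9659)  start (5,5)  tX=1.1977 tY=0.5798  stride 1/|dx|=3.8637 1/|dy|=1.0353
    cross y-line → (5,6), t=0.5798 (wall)
  → r_3 = 0.5798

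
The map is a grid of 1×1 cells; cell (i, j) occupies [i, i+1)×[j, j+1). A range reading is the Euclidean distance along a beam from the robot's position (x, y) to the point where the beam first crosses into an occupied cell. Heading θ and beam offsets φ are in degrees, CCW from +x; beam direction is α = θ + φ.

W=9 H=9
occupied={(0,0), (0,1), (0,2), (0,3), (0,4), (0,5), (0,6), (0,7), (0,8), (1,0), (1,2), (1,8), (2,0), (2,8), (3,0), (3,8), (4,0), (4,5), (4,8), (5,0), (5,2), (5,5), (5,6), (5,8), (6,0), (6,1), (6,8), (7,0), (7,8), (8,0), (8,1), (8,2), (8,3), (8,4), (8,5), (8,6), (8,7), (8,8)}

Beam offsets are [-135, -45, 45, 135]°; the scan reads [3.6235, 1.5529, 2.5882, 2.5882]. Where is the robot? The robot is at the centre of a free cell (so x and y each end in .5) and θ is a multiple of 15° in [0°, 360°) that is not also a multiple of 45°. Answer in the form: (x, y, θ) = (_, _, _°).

(x, y, θ) = (4.5, 3.5, 150°)

Candidates: 43 free-cell centres × 16 headings = 688 poses. Raycast each; keep the one whose scan matches to 4 dp.
  (5.5, 1.5, 60°): beam 1 = 0.5176 ≠ 3.6235 ✗
  (2.5, 6.5, 345°): beam 1 = 1.7321 ≠ 3.6235 ✗
  (4.5, 4.5, 60°): beam 1 = 1.9319 ≠ 3.6235 ✗
  (6.5, 4.5, 195°): beam 1 = 3.0000 ≠ 3.6235 ✗
  …
  (4.5, 3.5, 150°): r_1=3.6235, r_2=1.5529, r_3=2.5882, r_4=2.5882 — all match ✓
No second candidate reproduces the full scan.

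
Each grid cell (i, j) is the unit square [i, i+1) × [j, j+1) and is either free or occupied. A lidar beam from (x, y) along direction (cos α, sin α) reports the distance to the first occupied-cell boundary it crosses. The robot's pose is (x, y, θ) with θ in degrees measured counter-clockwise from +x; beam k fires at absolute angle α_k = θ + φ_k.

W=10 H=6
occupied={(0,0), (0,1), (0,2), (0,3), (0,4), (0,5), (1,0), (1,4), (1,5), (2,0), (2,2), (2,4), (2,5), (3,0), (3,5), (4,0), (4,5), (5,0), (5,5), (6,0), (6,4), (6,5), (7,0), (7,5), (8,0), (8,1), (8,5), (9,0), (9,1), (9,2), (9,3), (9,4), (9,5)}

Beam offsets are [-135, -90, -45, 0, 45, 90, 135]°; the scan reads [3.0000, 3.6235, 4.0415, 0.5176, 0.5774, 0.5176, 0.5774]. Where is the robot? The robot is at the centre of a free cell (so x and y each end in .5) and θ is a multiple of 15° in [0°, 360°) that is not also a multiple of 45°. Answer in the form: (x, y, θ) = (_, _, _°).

(x, y, θ) = (5.5, 4.5, 345°)

Candidates: 27 free-cell centres × 16 headings = 432 poses. Raycast each; keep the one whose scan matches to 4 dp.
  (1.5, 1.5, 165°): beam 1 = 1.0000 ≠ 3.0000 ✗
  (4.5, 1.5, 240°): beam 1 = 3.6235 ≠ 3.0000 ✗
  (8.5, 4.5, 150°): beam 1 = 0.5176 ≠ 3.0000 ✗
  (5.5, 4.5, 75°): beam 1 = 4.0415 ≠ 3.0000 ✗
  …
  (5.5, 4.5, 345°): r_1=3.0000, r_2=3.6235, r_3=4.0415, r_4=0.5176, r_5=0.5774, r_6=0.5176, r_7=0.5774 — all match ✓
Unique over the lattice → pose = (5.5, 4.5, 345°).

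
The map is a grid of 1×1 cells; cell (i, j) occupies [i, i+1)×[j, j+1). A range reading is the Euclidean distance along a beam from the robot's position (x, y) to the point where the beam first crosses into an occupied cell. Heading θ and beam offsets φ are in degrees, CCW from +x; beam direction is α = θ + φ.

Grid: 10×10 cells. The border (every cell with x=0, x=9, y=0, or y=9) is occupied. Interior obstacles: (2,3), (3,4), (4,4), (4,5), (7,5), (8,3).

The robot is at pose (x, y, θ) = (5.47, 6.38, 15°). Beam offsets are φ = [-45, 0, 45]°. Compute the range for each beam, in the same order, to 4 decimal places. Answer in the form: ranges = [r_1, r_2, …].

beam 1: φ=-45°, α=330°
  cosα=0.8660 sinα=-0.5000 | (5,6) | tMaxX 0.6120 tMaxY 0.7600 | tΔX 1.1547 tΔY 2.0000
    t=0.6120 [x] (6,6)
    t=0.7600 [y] (6,5)
    t=1.7667 [x] (7,5) — stop
  → r_1 = 1.7667
beam 2: φ=0°, α=15°
  cosα=0.9659 sinα=0.2588 | (5,6) | tMaxX 0.5487 tMaxY 2.3955 | tΔX 1.0353 tΔY 3.8637
    t=0.5487 [x] (6,6)
    t=1.5840 [x] (7,6)
    t=2.3955 [y] (7,7)
    t=2.6192 [x] (8,7)
    t=3.6545 [x] (9,7) — stop
  → r_2 = 3.6545
beam 3: φ=45°, α=60°
  cosα=0.5000 sinα=0.8660 | (5,6) | tMaxX 1.0600 tMaxY 0.7159 | tΔX 2.0000 tΔY 1.1547
    t=0.7159 [y] (5,7)
    t=1.0600 [x] (6,7)
    t=1.8706 [y] (6,8)
    t=3.0253 [y] (6,9) — stop
  → r_3 = 3.0253

ranges = [1.7667, 3.6545, 3.0253]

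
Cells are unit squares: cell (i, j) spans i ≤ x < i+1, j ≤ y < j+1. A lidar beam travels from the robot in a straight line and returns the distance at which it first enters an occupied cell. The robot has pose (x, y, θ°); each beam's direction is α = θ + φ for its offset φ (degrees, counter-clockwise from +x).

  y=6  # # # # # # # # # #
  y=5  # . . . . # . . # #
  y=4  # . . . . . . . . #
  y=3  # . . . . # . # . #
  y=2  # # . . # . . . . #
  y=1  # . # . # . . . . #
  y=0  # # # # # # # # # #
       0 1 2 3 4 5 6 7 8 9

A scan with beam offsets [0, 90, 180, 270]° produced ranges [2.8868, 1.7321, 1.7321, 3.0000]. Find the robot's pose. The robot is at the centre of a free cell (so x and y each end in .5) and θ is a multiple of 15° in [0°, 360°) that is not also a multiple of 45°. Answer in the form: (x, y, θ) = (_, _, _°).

(x, y, θ) = (2.5, 4.5, 30°)

Candidates: 32 free-cell centres × 16 headings = 512 poses. Raycast each; keep the one whose scan matches to 4 dp.
  (2.5, 2.5, 345°): beam 1 = 1.5529 ≠ 2.8868 ✗
  (3.5, 2.5, 120°): beam 1 = 4.0415 ≠ 2.8868 ✗
  (5.5, 2.5, 120°): beam 1 = 0.5774 ≠ 2.8868 ✗
  …
  (2.5, 4.5, 30°): r_1=2.8868, r_2=1.7321, r_3=1.7321, r_4=3.0000 — all match ✓
No second candidate reproduces the full scan.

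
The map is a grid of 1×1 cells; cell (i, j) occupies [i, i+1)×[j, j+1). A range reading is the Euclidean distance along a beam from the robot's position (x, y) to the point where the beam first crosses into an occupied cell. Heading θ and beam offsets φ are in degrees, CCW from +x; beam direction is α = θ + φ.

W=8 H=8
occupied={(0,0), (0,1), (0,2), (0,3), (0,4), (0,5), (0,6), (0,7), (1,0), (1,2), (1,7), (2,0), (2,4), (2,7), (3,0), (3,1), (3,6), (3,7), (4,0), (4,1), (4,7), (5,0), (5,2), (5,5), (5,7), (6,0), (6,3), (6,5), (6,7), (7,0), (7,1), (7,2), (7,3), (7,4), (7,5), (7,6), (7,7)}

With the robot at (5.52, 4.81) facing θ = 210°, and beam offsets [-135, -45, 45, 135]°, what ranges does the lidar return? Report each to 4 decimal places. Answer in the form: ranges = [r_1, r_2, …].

ranges = [0.1967, 4.6794, 1.8738, 1.5322]

beam 1: φ=-135°, α=75°
  dir = (cos 75°, sin 75°) = (0.2588, 0.9659); from cell (5,4)
  next x-line at t=1.8546, next y-line at t=0.1967; Δt_x=3.8637, Δt_y=1.0353
    y: enter (5,5) at t=0.1967 ← occupied
  → r_1 = 0.1967
beam 2: φ=-45°, α=165°
  dir = (cos 165°, sin 165°) = (-0.9659, 0.2588); from cell (5,4)
  next x-line at t=0.5383, next y-line at t=0.7341; Δt_x=1.0353, Δt_y=3.8637
    x: enter (4,4) at t=0.5383
    y: enter (4,5) at t=0.7341
    x: enter (3,5) at t=1.5736
    x: enter (2,5) at t=2.6089
    x: enter (1,5) at t=3.6442
    y: enter (1,6) at t=4.5978
    x: enter (0,6) at t=4.6794 ← occupied
  → r_2 = 4.6794
beam 3: φ=45°, α=255°
  dir = (cos 255°, sin 255°) = (-0.2588, -0.9659); from cell (5,4)
  next x-line at t=2.0091, next y-line at t=0.8386; Δt_x=3.8637, Δt_y=1.0353
    y: enter (5,3) at t=0.8386
    y: enter (5,2) at t=1.8738 ← occupied
  → r_3 = 1.8738
beam 4: φ=135°, α=345°
  dir = (cos 345°, sin 345°) = (0.9659, -0.2588); from cell (5,4)
  next x-line at t=0.4969, next y-line at t=3.1296; Δt_x=1.0353, Δt_y=3.8637
    x: enter (6,4) at t=0.4969
    x: enter (7,4) at t=1.5322 ← occupied
  → r_4 = 1.5322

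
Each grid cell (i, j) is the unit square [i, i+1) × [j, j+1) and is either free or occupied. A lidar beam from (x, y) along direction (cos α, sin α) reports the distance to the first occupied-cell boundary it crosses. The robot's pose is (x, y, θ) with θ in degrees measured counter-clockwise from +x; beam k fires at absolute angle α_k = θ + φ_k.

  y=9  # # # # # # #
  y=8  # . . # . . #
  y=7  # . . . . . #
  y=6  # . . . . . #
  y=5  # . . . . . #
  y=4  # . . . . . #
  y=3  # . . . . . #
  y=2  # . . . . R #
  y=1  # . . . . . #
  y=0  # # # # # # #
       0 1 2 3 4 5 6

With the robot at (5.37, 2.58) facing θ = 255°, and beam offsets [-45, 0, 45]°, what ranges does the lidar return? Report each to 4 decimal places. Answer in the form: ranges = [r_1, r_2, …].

beam 1: φ=-45°, α=210°
  direction (-0.8660, -0.5000); cell (5,2); t to first gridline: x 0.4272, y 1.1600 (then +1.1547 / +2.0000)
    (4,2) via x @ 0.4272
    (4,1) via y @ 1.1600
    (3,1) via x @ 1.5819
    (2,1) via x @ 2.7366
    (2,0) via y @ 3.1600  # hit
  → r_1 = 3.1600
beam 2: φ=0°, α=255°
  direction (-0.2588, -0.9659); cell (5,2); t to first gridline: x 1.4296, y 0.6005 (then +3.8637 / +1.0353)
    (5,1) via y @ 0.6005
    (4,1) via x @ 1.4296
    (4,0) via y @ 1.6357  # hit
  → r_2 = 1.6357
beam 3: φ=45°, α=300°
  direction (0.5000, -0.8660); cell (5,2); t to first gridline: x 1.2600, y 0.6697 (then +2.0000 / +1.1547)
    (5,1) via y @ 0.6697
    (6,1) via x @ 1.2600  # hit
  → r_3 = 1.2600

ranges = [3.1600, 1.6357, 1.2600]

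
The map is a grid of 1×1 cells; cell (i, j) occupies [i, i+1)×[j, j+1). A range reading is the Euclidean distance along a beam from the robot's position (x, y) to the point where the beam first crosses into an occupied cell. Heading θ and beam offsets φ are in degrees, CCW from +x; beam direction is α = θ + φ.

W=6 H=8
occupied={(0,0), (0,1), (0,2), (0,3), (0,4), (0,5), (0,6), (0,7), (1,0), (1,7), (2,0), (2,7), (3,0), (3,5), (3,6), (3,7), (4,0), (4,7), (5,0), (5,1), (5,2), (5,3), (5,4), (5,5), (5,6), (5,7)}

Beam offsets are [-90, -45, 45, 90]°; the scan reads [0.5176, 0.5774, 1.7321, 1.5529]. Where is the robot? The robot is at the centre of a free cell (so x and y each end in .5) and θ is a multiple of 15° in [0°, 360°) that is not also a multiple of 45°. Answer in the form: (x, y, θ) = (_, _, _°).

Enumerate (i+0.5, j+0.5, θ) over the 22 free cells and 16 admissible headings. For each, cast all 4 beams and compare to the given ranges.
  (4.5, 2.5, 105°): beam 2 = 1.0000 ≠ 0.5774 ✗
  (4.5, 1.5, 75°): beam 3 = 6.3509 ≠ 1.7321 ✗
  (1.5, 6.5, 60°): beam 1 = 1.7321 ≠ 0.5176 ✗
  (1.5, 6.5, 345°): beam 1 = 1.9319 ≠ 0.5176 ✗
  (3.5, 1.5, 105°): beam 1 = 1.5529 ≠ 0.5176 ✗
  …
  (2.5, 5.5, 75°): r_1=0.5176, r_2=0.5774, r_3=1.7321, r_4=1.5529 — all match ✓
No second candidate reproduces the full scan.

(x, y, θ) = (2.5, 5.5, 75°)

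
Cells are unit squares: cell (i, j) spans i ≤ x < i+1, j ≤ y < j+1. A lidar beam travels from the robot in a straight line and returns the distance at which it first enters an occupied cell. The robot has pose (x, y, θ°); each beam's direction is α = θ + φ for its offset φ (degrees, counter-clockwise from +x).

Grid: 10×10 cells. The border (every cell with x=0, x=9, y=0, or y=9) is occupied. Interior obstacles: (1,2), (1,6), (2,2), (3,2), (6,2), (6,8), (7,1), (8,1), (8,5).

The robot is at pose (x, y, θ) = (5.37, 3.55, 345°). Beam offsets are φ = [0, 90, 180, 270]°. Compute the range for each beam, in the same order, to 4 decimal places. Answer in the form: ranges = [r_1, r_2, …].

ranges = [3.7581, 4.6070, 4.5242, 2.6400]

beam 1: φ=0°, α=345°
  direction (0.9659, -0.2588); cell (5,3); t to first gridline: x 0.6522, y 2.1250 (then +1.0353 / +3.8637)
    (6,3) via x @ 0.6522
    (7,3) via x @ 1.6875
    (7,2) via y @ 2.1250
    (8,2) via x @ 2.7228
    (9,2) via x @ 3.7581  # hit
  → r_1 = 3.7581
beam 2: φ=90°, α=75°
  direction (0.2588, 0.9659); cell (5,3); t to first gridline: x 2.4341, y 0.4659 (then +3.8637 / +1.0353)
    (5,4) via y @ 0.4659
    (5,5) via y @ 1.5012
    (6,5) via x @ 2.4341
    (6,6) via y @ 2.5364
    (6,7) via y @ 3.5717
    (6,8) via y @ 4.6070  # hit
  → r_2 = 4.6070
beam 3: φ=180°, α=165°
  direction (-0.9659, 0.2588); cell (5,3); t to first gridline: x 0.3831, y 1.7387 (then +1.0353 / +3.8637)
    (4,3) via x @ 0.3831
    (3,3) via x @ 1.4183
    (3,4) via y @ 1.7387
    (2,4) via x @ 2.4536
    (1,4) via x @ 3.4889
    (0,4) via x @ 4.5242  # hit
  → r_3 = 4.5242
beam 4: φ=270°, α=255°
  direction (-0.2588, -0.9659); cell (5,3); t to first gridline: x 1.4296, y 0.5694 (then +3.8637 / +1.0353)
    (5,2) via y @ 0.5694
    (4,2) via x @ 1.4296
    (4,1) via y @ 1.6047
    (4,0) via y @ 2.6400  # hit
  → r_4 = 2.6400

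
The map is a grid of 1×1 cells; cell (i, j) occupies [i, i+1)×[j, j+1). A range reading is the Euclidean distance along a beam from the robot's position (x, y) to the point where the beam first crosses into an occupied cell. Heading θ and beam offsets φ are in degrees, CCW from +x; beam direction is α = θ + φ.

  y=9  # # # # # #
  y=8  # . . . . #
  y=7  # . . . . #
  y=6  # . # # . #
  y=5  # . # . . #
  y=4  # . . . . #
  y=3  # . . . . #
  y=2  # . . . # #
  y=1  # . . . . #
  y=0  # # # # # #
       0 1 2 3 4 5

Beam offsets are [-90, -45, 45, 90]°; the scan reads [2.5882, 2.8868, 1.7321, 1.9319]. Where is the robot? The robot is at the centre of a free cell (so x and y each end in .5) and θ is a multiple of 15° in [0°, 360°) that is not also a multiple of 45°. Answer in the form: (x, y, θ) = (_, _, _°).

Enumerate (i+0.5, j+0.5, θ) over the 28 free cells and 16 admissible headings. For each, cast all 4 beams and compare to the given ranges.
  (4.5, 4.5, 105°): beam 1 = 0.5176 ≠ 2.5882 ✗
  (1.5, 4.5, 345°): beam 1 = 1.9319 ≠ 2.5882 ✗
  (1.5, 2.5, 105°): beam 1 = 3.6235 ≠ 2.5882 ✗
  (3.5, 2.5, 105°): beam 1 = 0.5176 ≠ 2.5882 ✗
  …
  (1.5, 3.5, 15°): r_1=2.5882, r_2=2.8868, r_3=1.7321, r_4=1.9319 — all match ✓
Only this pose fits every beam.

(x, y, θ) = (1.5, 3.5, 15°)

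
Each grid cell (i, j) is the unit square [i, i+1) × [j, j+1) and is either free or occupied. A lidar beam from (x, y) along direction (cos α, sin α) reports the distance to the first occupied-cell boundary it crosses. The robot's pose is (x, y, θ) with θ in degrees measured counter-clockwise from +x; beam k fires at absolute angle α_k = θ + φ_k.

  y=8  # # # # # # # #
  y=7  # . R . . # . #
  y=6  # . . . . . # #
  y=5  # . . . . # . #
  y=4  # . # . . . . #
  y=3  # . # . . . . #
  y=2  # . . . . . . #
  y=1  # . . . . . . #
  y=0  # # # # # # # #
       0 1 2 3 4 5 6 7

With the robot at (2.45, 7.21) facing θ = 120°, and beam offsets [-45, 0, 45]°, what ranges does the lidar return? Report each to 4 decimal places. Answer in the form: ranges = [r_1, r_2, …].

beam 1: φ=-45°, α=75°
  dir = (cos 75°, sin 75°) = (0.2588, 0.9659); from cell (2,7)
  next x-line at t=2.1250, next y-line at t=0.8179; Δt_x=3.8637, Δt_y=1.0353
    y: enter (2,8) at t=0.8179 ← occupied
  → r_1 = 0.8179
beam 2: φ=0°, α=120°
  dir = (cos 120°, sin 120°) = (-0.5000, 0.8660); from cell (2,7)
  next x-line at t=0.9000, next y-line at t=0.9122; Δt_x=2.0000, Δt_y=1.1547
    x: enter (1,7) at t=0.9000
    y: enter (1,8) at t=0.9122 ← occupied
  → r_2 = 0.9122
beam 3: φ=45°, α=165°
  dir = (cos 165°, sin 165°) = (-0.9659, 0.2588); from cell (2,7)
  next x-line at t=0.4659, next y-line at t=3.0523; Δt_x=1.0353, Δt_y=3.8637
    x: enter (1,7) at t=0.4659
    x: enter (0,7) at t=1.5012 ← occupied
  → r_3 = 1.5012

ranges = [0.8179, 0.9122, 1.5012]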